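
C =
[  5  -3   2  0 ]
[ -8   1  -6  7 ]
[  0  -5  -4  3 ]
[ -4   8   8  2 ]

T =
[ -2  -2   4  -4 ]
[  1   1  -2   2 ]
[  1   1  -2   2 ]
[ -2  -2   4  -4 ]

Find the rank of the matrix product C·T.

First compute CT:
[[-11, -11,  22, -22],
 [ -3,  -3,   6,  -6],
 [-15, -15,  30, -30],
 [ 20,  20, -40,  40]]
Now row reduce the product.
R2 ← R2 − (3/11)·R1: [0, 0, 0, 0]
R3 ← R3 − (15/11)·R1: [0, 0, 0, 0]
R4 ← R4 + (20/11)·R1: [0, 0, 0, 0]
1 nonzero row, so rank(CT) = 1.

1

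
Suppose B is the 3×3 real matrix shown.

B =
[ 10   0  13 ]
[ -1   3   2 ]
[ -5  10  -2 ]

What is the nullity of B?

Row reduce to echelon form.
R2 ← R2 + (1/10)·R1: [0, 3, 33/10]
R3 ← R3 + (1/2)·R1: [0, 10, 9/2]
R3 ← R3 − (10/3)·R2: [0, 0, -13/2]
3 nonzero rows, so rank(B) = 3.
B has 3 columns; by rank–nullity, nullity = 3 − 3 = 0.

0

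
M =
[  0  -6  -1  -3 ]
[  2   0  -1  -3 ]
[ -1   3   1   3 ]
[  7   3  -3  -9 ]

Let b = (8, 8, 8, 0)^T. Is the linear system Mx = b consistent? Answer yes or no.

Row reduce the augmented matrix [M | b].
Swap R1 ↔ R2
R3 ← R3 + (1/2)·R1: [0, 3, 1/2, 3/2, 12]
R4 ← R4 − (7/2)·R1: [0, 3, 1/2, 3/2, -28]
R3 ← R3 + (1/2)·R2: [0, 0, 0, 0, 16]
R4 ← R4 + (1/2)·R2: [0, 0, 0, 0, -24]
R4 ← R4 + (3/2)·R3: [0, 0, 0, 0, 0]
The echelon form has 3 nonzero rows; the last pivot sits in the augmented column, so rank(M) = 2 but rank([M|b]) = 3.
Since the ranks differ, the system is inconsistent.

no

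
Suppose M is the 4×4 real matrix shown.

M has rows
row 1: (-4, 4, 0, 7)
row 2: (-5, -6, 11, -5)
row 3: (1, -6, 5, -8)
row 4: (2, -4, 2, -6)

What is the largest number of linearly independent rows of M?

2

Row reduce to echelon form.
R2 ← R2 − (5/4)·R1: [0, -11, 11, -55/4]
R3 ← R3 + (1/4)·R1: [0, -5, 5, -25/4]
R4 ← R4 + (1/2)·R1: [0, -2, 2, -5/2]
R3 ← R3 − (5/11)·R2: [0, 0, 0, 0]
R4 ← R4 − (2/11)·R2: [0, 0, 0, 0]
Echelon form has 2 nonzero rows, so rank(M) = 2.
The rank gives the maximum number of linearly independent rows: 2.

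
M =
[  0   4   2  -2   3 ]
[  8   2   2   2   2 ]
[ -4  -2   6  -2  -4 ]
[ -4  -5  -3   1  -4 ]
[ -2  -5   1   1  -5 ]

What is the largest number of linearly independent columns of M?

Row reduce to echelon form.
Swap R1 ↔ R2
R3 ← R3 + (1/2)·R1: [0, -1, 7, -1, -3]
R4 ← R4 + (1/2)·R1: [0, -4, -2, 2, -3]
R5 ← R5 + (1/4)·R1: [0, -9/2, 3/2, 3/2, -9/2]
R3 ← R3 + (1/4)·R2: [0, 0, 15/2, -3/2, -9/4]
R4 ← R4 + R2: [0, 0, 0, 0, 0]
R5 ← R5 + (9/8)·R2: [0, 0, 15/4, -3/4, -9/8]
R5 ← R5 − (1/2)·R3: [0, 0, 0, 0, 0]
Echelon form has 3 nonzero rows, so rank(M) = 3.
The rank gives the maximum number of linearly independent columns: 3.

3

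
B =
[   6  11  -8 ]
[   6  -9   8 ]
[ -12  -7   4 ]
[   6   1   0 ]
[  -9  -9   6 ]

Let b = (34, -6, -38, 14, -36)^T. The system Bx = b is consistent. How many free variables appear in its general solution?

1

Row reduce the augmented matrix [B | b].
R2 ← R2 − R1: [0, -20, 16, -40]
R3 ← R3 + (2)·R1: [0, 15, -12, 30]
R4 ← R4 − R1: [0, -10, 8, -20]
R5 ← R5 + (3/2)·R1: [0, 15/2, -6, 15]
R3 ← R3 + (3/4)·R2: [0, 0, 0, 0]
R4 ← R4 − (1/2)·R2: [0, 0, 0, 0]
R5 ← R5 + (3/8)·R2: [0, 0, 0, 0]
The echelon form has 2 nonzero rows, and every pivot lies in the first 3 columns, so rank(B) = rank([B|b]) = 2.
The system is consistent.
Free variables = (unknowns) − (rank) = 3 − 2 = 1.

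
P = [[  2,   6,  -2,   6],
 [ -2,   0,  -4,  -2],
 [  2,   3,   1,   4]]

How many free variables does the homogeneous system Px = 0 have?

2

Row reduce to echelon form.
R2 ← R2 + R1: [0, 6, -6, 4]
R3 ← R3 − R1: [0, -3, 3, -2]
R3 ← R3 + (1/2)·R2: [0, 0, 0, 0]
2 nonzero rows, so rank(P) = 2.
P has 4 columns; by rank–nullity, nullity = 4 − 2 = 2.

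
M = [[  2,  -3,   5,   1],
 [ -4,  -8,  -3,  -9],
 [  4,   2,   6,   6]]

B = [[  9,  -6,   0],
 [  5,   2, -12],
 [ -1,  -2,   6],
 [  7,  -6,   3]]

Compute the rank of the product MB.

2

First compute MB:
[[  5, -34,  69],
 [-136,  68,  51],
 [ 82, -68,  30]]
Now row reduce the product.
R2 ← R2 + (136/5)·R1: [0, -4284/5, 9639/5]
R3 ← R3 − (82/5)·R1: [0, 2448/5, -5508/5]
R3 ← R3 + (4/7)·R2: [0, 0, 0]
2 nonzero rows, so rank(MB) = 2.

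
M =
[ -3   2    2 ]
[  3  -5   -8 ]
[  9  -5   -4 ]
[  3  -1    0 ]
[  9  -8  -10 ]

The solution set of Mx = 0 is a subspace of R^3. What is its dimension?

1

Row reduce to echelon form.
R2 ← R2 + R1: [0, -3, -6]
R3 ← R3 + (3)·R1: [0, 1, 2]
R4 ← R4 + R1: [0, 1, 2]
R5 ← R5 + (3)·R1: [0, -2, -4]
R3 ← R3 + (1/3)·R2: [0, 0, 0]
R4 ← R4 + (1/3)·R2: [0, 0, 0]
R5 ← R5 − (2/3)·R2: [0, 0, 0]
2 nonzero rows, so rank(M) = 2.
M has 3 columns; by rank–nullity, nullity = 3 − 2 = 1.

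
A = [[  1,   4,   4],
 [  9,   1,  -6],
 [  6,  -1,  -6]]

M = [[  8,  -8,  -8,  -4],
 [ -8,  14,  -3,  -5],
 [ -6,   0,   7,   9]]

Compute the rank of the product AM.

First compute AM:
[[-48,  48,   8,  12],
 [100, -58, -117, -95],
 [ 92, -62, -87, -73]]
Now row reduce the product.
R2 ← R2 + (25/12)·R1: [0, 42, -301/3, -70]
R3 ← R3 + (23/12)·R1: [0, 30, -215/3, -50]
R3 ← R3 − (5/7)·R2: [0, 0, 0, 0]
2 nonzero rows, so rank(AM) = 2.

2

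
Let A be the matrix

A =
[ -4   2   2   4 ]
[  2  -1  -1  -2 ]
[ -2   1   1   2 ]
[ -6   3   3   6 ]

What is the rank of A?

Row reduce to echelon form.
R2 ← R2 + (1/2)·R1: [0, 0, 0, 0]
R3 ← R3 − (1/2)·R1: [0, 0, 0, 0]
R4 ← R4 − (3/2)·R1: [0, 0, 0, 0]
Echelon form has 1 nonzero row, so rank(A) = 1.

1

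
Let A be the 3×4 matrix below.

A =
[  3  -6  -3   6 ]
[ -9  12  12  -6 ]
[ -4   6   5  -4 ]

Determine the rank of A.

2

Row reduce to echelon form.
R2 ← R2 + (3)·R1: [0, -6, 3, 12]
R3 ← R3 + (4/3)·R1: [0, -2, 1, 4]
R3 ← R3 − (1/3)·R2: [0, 0, 0, 0]
Echelon form has 2 nonzero rows, so rank(A) = 2.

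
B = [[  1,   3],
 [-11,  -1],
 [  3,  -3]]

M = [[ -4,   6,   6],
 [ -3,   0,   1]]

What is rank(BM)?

2

First compute BM:
[[-13,   6,   9],
 [ 47, -66, -67],
 [ -3,  18,  15]]
Now row reduce the product.
R2 ← R2 + (47/13)·R1: [0, -576/13, -448/13]
R3 ← R3 − (3/13)·R1: [0, 216/13, 168/13]
R3 ← R3 + (3/8)·R2: [0, 0, 0]
2 nonzero rows, so rank(BM) = 2.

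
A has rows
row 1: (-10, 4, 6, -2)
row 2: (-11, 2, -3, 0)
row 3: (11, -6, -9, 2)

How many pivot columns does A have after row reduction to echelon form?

3

Row reduce to echelon form.
R2 ← R2 − (11/10)·R1: [0, -12/5, -48/5, 11/5]
R3 ← R3 + (11/10)·R1: [0, -8/5, -12/5, -1/5]
R3 ← R3 − (2/3)·R2: [0, 0, 4, -5/3]
Echelon form has 3 nonzero rows, so rank(A) = 3.
Each nonzero row contributes one pivot column: 3 pivot columns.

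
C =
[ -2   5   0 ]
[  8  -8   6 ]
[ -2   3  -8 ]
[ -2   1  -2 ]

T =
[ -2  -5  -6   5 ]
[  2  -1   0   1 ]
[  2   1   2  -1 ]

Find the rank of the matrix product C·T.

First compute CT:
[[ 14,   5,  12,  -5],
 [-20, -26, -36,  26],
 [ -6,  -1,  -4,   1],
 [  2,   7,   8,  -7]]
Now row reduce the product.
R2 ← R2 + (10/7)·R1: [0, -132/7, -132/7, 132/7]
R3 ← R3 + (3/7)·R1: [0, 8/7, 8/7, -8/7]
R4 ← R4 − (1/7)·R1: [0, 44/7, 44/7, -44/7]
R3 ← R3 + (2/33)·R2: [0, 0, 0, 0]
R4 ← R4 + (1/3)·R2: [0, 0, 0, 0]
2 nonzero rows, so rank(CT) = 2.

2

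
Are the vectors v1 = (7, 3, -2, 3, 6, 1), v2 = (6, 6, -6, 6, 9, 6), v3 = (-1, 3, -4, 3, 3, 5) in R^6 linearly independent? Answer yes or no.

no

Form the matrix with these vectors as rows and row reduce.
R2 ← R2 − (6/7)·R1: [0, 24/7, -30/7, 24/7, 27/7, 36/7]
R3 ← R3 + (1/7)·R1: [0, 24/7, -30/7, 24/7, 27/7, 36/7]
R3 ← R3 − R2: [0, 0, 0, 0, 0, 0]
2 nonzero rows, so the 3 vectors span a space of dimension 2.
Since 2 < 3, the vectors are linearly dependent.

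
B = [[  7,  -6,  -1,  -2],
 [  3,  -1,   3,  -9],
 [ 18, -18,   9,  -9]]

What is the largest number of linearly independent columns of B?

3

Row reduce to echelon form.
R2 ← R2 − (3/7)·R1: [0, 11/7, 24/7, -57/7]
R3 ← R3 − (18/7)·R1: [0, -18/7, 81/7, -27/7]
R3 ← R3 + (18/11)·R2: [0, 0, 189/11, -189/11]
Echelon form has 3 nonzero rows, so rank(B) = 3.
The rank gives the maximum number of linearly independent columns: 3.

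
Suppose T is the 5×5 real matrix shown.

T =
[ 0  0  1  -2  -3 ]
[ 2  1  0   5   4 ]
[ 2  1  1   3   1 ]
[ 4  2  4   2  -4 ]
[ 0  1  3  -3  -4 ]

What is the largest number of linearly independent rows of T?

Row reduce to echelon form.
Swap R1 ↔ R2
R3 ← R3 − R1: [0, 0, 1, -2, -3]
R4 ← R4 − (2)·R1: [0, 0, 4, -8, -12]
Swap R2 ↔ R5
R4 ← R4 − (4)·R3: [0, 0, 0, 0, 0]
R5 ← R5 − R3: [0, 0, 0, 0, 0]
Echelon form has 3 nonzero rows, so rank(T) = 3.
The rank gives the maximum number of linearly independent rows: 3.

3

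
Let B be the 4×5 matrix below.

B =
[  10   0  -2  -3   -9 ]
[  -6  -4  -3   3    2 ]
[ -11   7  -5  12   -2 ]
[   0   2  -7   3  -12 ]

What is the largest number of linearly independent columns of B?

4

Row reduce to echelon form.
R2 ← R2 + (3/5)·R1: [0, -4, -21/5, 6/5, -17/5]
R3 ← R3 + (11/10)·R1: [0, 7, -36/5, 87/10, -119/10]
R3 ← R3 + (7/4)·R2: [0, 0, -291/20, 54/5, -357/20]
R4 ← R4 + (1/2)·R2: [0, 0, -91/10, 18/5, -137/10]
R4 ← R4 − (182/291)·R3: [0, 0, 0, -306/97, -246/97]
Echelon form has 4 nonzero rows, so rank(B) = 4.
The rank gives the maximum number of linearly independent columns: 4.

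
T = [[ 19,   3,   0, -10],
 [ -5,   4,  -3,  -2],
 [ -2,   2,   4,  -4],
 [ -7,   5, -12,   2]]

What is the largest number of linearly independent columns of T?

3

Row reduce to echelon form.
R2 ← R2 + (5/19)·R1: [0, 91/19, -3, -88/19]
R3 ← R3 + (2/19)·R1: [0, 44/19, 4, -96/19]
R4 ← R4 + (7/19)·R1: [0, 116/19, -12, -32/19]
R3 ← R3 − (44/91)·R2: [0, 0, 496/91, -256/91]
R4 ← R4 − (116/91)·R2: [0, 0, -744/91, 384/91]
R4 ← R4 + (3/2)·R3: [0, 0, 0, 0]
Echelon form has 3 nonzero rows, so rank(T) = 3.
The rank gives the maximum number of linearly independent columns: 3.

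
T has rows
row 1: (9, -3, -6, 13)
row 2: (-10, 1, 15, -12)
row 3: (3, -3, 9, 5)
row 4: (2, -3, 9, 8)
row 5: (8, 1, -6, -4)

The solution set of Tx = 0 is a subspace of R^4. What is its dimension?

0

Row reduce to echelon form.
R2 ← R2 + (10/9)·R1: [0, -7/3, 25/3, 22/9]
R3 ← R3 − (1/3)·R1: [0, -2, 11, 2/3]
R4 ← R4 − (2/9)·R1: [0, -7/3, 31/3, 46/9]
R5 ← R5 − (8/9)·R1: [0, 11/3, -2/3, -140/9]
R3 ← R3 − (6/7)·R2: [0, 0, 27/7, -10/7]
R4 ← R4 − R2: [0, 0, 2, 8/3]
R5 ← R5 + (11/7)·R2: [0, 0, 87/7, -82/7]
R4 ← R4 − (14/27)·R3: [0, 0, 0, 92/27]
R5 ← R5 − (29/9)·R3: [0, 0, 0, -64/9]
R5 ← R5 + (48/23)·R4: [0, 0, 0, 0]
4 nonzero rows, so rank(T) = 4.
T has 4 columns; by rank–nullity, nullity = 4 − 4 = 0.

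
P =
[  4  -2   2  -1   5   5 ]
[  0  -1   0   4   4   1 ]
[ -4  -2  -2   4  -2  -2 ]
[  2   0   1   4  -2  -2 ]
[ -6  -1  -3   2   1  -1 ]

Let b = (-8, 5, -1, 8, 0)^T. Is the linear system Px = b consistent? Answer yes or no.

Row reduce the augmented matrix [P | b].
R3 ← R3 + R1: [0, -4, 0, 3, 3, 3, -9]
R4 ← R4 − (1/2)·R1: [0, 1, 0, 9/2, -9/2, -9/2, 12]
R5 ← R5 + (3/2)·R1: [0, -4, 0, 1/2, 17/2, 13/2, -12]
R3 ← R3 − (4)·R2: [0, 0, 0, -13, -13, -1, -29]
R4 ← R4 + R2: [0, 0, 0, 17/2, -1/2, -7/2, 17]
R5 ← R5 − (4)·R2: [0, 0, 0, -31/2, -15/2, 5/2, -32]
R4 ← R4 + (17/26)·R3: [0, 0, 0, 0, -9, -54/13, -51/26]
R5 ← R5 − (31/26)·R3: [0, 0, 0, 0, 8, 48/13, 67/26]
R5 ← R5 + (8/9)·R4: [0, 0, 0, 0, 0, 0, 5/6]
The echelon form has 5 nonzero rows; the last pivot sits in the augmented column, so rank(P) = 4 but rank([P|b]) = 5.
Since the ranks differ, the system is inconsistent.

no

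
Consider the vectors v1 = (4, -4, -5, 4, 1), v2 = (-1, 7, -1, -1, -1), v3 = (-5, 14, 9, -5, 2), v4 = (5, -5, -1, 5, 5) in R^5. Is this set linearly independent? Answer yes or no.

Form the matrix with these vectors as rows and row reduce.
R2 ← R2 + (1/4)·R1: [0, 6, -9/4, 0, -3/4]
R3 ← R3 + (5/4)·R1: [0, 9, 11/4, 0, 13/4]
R4 ← R4 − (5/4)·R1: [0, 0, 21/4, 0, 15/4]
R3 ← R3 − (3/2)·R2: [0, 0, 49/8, 0, 35/8]
R4 ← R4 − (6/7)·R3: [0, 0, 0, 0, 0]
3 nonzero rows, so the 4 vectors span a space of dimension 3.
Since 3 < 4, the vectors are linearly dependent.

no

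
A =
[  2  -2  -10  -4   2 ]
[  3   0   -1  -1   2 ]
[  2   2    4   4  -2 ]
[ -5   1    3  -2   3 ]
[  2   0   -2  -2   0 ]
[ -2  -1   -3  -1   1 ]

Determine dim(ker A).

0

Row reduce to echelon form.
R2 ← R2 − (3/2)·R1: [0, 3, 14, 5, -1]
R3 ← R3 − R1: [0, 4, 14, 8, -4]
R4 ← R4 + (5/2)·R1: [0, -4, -22, -12, 8]
R5 ← R5 − R1: [0, 2, 8, 2, -2]
R6 ← R6 + R1: [0, -3, -13, -5, 3]
R3 ← R3 − (4/3)·R2: [0, 0, -14/3, 4/3, -8/3]
R4 ← R4 + (4/3)·R2: [0, 0, -10/3, -16/3, 20/3]
R5 ← R5 − (2/3)·R2: [0, 0, -4/3, -4/3, -4/3]
R6 ← R6 + R2: [0, 0, 1, 0, 2]
R4 ← R4 − (5/7)·R3: [0, 0, 0, -44/7, 60/7]
R5 ← R5 − (2/7)·R3: [0, 0, 0, -12/7, -4/7]
R6 ← R6 + (3/14)·R3: [0, 0, 0, 2/7, 10/7]
R5 ← R5 − (3/11)·R4: [0, 0, 0, 0, -32/11]
R6 ← R6 + (1/22)·R4: [0, 0, 0, 0, 20/11]
R6 ← R6 + (5/8)·R5: [0, 0, 0, 0, 0]
5 nonzero rows, so rank(A) = 5.
A has 5 columns; by rank–nullity, nullity = 5 − 5 = 0.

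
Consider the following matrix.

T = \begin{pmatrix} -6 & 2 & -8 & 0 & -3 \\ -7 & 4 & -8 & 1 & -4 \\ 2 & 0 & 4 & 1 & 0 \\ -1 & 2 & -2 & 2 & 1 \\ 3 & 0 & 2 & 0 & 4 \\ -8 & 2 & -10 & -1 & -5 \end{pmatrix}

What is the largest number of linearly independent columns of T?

Row reduce to echelon form.
R2 ← R2 − (7/6)·R1: [0, 5/3, 4/3, 1, -1/2]
R3 ← R3 + (1/3)·R1: [0, 2/3, 4/3, 1, -1]
R4 ← R4 − (1/6)·R1: [0, 5/3, -2/3, 2, 3/2]
R5 ← R5 + (1/2)·R1: [0, 1, -2, 0, 5/2]
R6 ← R6 − (4/3)·R1: [0, -2/3, 2/3, -1, -1]
R3 ← R3 − (2/5)·R2: [0, 0, 4/5, 3/5, -4/5]
R4 ← R4 − R2: [0, 0, -2, 1, 2]
R5 ← R5 − (3/5)·R2: [0, 0, -14/5, -3/5, 14/5]
R6 ← R6 + (2/5)·R2: [0, 0, 6/5, -3/5, -6/5]
R4 ← R4 + (5/2)·R3: [0, 0, 0, 5/2, 0]
R5 ← R5 + (7/2)·R3: [0, 0, 0, 3/2, 0]
R6 ← R6 − (3/2)·R3: [0, 0, 0, -3/2, 0]
R5 ← R5 − (3/5)·R4: [0, 0, 0, 0, 0]
R6 ← R6 + (3/5)·R4: [0, 0, 0, 0, 0]
Echelon form has 4 nonzero rows, so rank(T) = 4.
The rank gives the maximum number of linearly independent columns: 4.

4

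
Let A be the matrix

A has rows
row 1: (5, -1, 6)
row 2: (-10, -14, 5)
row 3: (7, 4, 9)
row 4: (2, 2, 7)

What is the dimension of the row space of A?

Row reduce to echelon form.
R2 ← R2 + (2)·R1: [0, -16, 17]
R3 ← R3 − (7/5)·R1: [0, 27/5, 3/5]
R4 ← R4 − (2/5)·R1: [0, 12/5, 23/5]
R3 ← R3 + (27/80)·R2: [0, 0, 507/80]
R4 ← R4 + (3/20)·R2: [0, 0, 143/20]
R4 ← R4 − (44/39)·R3: [0, 0, 0]
Echelon form has 3 nonzero rows, so rank(A) = 3.
The row space has dimension equal to the rank: 3.

3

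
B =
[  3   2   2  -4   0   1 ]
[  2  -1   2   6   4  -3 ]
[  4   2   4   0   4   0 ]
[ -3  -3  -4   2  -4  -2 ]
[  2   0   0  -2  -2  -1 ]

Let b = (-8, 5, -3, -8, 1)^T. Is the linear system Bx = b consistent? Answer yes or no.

no

Row reduce the augmented matrix [B | b].
R2 ← R2 − (2/3)·R1: [0, -7/3, 2/3, 26/3, 4, -11/3, 31/3]
R3 ← R3 − (4/3)·R1: [0, -2/3, 4/3, 16/3, 4, -4/3, 23/3]
R4 ← R4 + R1: [0, -1, -2, -2, -4, -1, -16]
R5 ← R5 − (2/3)·R1: [0, -4/3, -4/3, 2/3, -2, -5/3, 19/3]
R3 ← R3 − (2/7)·R2: [0, 0, 8/7, 20/7, 20/7, -2/7, 33/7]
R4 ← R4 − (3/7)·R2: [0, 0, -16/7, -40/7, -40/7, 4/7, -143/7]
R5 ← R5 − (4/7)·R2: [0, 0, -12/7, -30/7, -30/7, 3/7, 3/7]
R4 ← R4 + (2)·R3: [0, 0, 0, 0, 0, 0, -11]
R5 ← R5 + (3/2)·R3: [0, 0, 0, 0, 0, 0, 15/2]
R5 ← R5 + (15/22)·R4: [0, 0, 0, 0, 0, 0, 0]
The echelon form has 4 nonzero rows; the last pivot sits in the augmented column, so rank(B) = 3 but rank([B|b]) = 4.
Since the ranks differ, the system is inconsistent.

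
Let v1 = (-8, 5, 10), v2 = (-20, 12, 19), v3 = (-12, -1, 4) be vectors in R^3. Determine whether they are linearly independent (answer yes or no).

Form the matrix with these vectors as rows and row reduce.
R2 ← R2 − (5/2)·R1: [0, -1/2, -6]
R3 ← R3 − (3/2)·R1: [0, -17/2, -11]
R3 ← R3 − (17)·R2: [0, 0, 91]
3 nonzero rows, so the 3 vectors span a space of dimension 3.
Since 3 = 3, the vectors are linearly independent.

yes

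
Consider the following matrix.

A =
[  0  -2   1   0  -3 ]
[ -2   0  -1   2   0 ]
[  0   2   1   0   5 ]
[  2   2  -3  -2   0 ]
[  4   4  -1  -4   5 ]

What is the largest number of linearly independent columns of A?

3

Row reduce to echelon form.
Swap R1 ↔ R2
R4 ← R4 + R1: [0, 2, -4, 0, 0]
R5 ← R5 + (2)·R1: [0, 4, -3, 0, 5]
R3 ← R3 + R2: [0, 0, 2, 0, 2]
R4 ← R4 + R2: [0, 0, -3, 0, -3]
R5 ← R5 + (2)·R2: [0, 0, -1, 0, -1]
R4 ← R4 + (3/2)·R3: [0, 0, 0, 0, 0]
R5 ← R5 + (1/2)·R3: [0, 0, 0, 0, 0]
Echelon form has 3 nonzero rows, so rank(A) = 3.
The rank gives the maximum number of linearly independent columns: 3.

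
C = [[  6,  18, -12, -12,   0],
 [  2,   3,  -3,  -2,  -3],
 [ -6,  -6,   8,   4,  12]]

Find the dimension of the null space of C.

3

Row reduce to echelon form.
R2 ← R2 − (1/3)·R1: [0, -3, 1, 2, -3]
R3 ← R3 + R1: [0, 12, -4, -8, 12]
R3 ← R3 + (4)·R2: [0, 0, 0, 0, 0]
2 nonzero rows, so rank(C) = 2.
C has 5 columns; by rank–nullity, nullity = 5 − 2 = 3.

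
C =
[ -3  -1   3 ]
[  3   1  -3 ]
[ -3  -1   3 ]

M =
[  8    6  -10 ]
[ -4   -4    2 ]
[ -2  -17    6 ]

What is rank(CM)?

First compute CM:
[[-26, -65,  46],
 [ 26,  65, -46],
 [-26, -65,  46]]
Now row reduce the product.
R2 ← R2 + R1: [0, 0, 0]
R3 ← R3 − R1: [0, 0, 0]
1 nonzero row, so rank(CM) = 1.

1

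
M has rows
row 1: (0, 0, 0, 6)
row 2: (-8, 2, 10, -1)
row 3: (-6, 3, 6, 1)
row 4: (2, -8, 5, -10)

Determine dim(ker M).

1

Row reduce to echelon form.
Swap R1 ↔ R2
R3 ← R3 − (3/4)·R1: [0, 3/2, -3/2, 7/4]
R4 ← R4 + (1/4)·R1: [0, -15/2, 15/2, -41/4]
Swap R2 ↔ R3
R4 ← R4 + (5)·R2: [0, 0, 0, -3/2]
R4 ← R4 + (1/4)·R3: [0, 0, 0, 0]
3 nonzero rows, so rank(M) = 3.
M has 4 columns; by rank–nullity, nullity = 4 − 3 = 1.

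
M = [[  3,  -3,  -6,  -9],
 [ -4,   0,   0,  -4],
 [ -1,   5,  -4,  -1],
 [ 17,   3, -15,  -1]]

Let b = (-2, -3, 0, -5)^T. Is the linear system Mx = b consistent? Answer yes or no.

Row reduce the augmented matrix [M | b].
R2 ← R2 + (4/3)·R1: [0, -4, -8, -16, -17/3]
R3 ← R3 + (1/3)·R1: [0, 4, -6, -4, -2/3]
R4 ← R4 − (17/3)·R1: [0, 20, 19, 50, 19/3]
R3 ← R3 + R2: [0, 0, -14, -20, -19/3]
R4 ← R4 + (5)·R2: [0, 0, -21, -30, -22]
R4 ← R4 − (3/2)·R3: [0, 0, 0, 0, -25/2]
The echelon form has 4 nonzero rows; the last pivot sits in the augmented column, so rank(M) = 3 but rank([M|b]) = 4.
Since the ranks differ, the system is inconsistent.

no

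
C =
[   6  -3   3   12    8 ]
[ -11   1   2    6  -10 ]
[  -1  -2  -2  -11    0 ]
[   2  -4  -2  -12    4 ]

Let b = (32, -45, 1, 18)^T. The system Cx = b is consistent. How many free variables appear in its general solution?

2

Row reduce the augmented matrix [C | b].
R2 ← R2 + (11/6)·R1: [0, -9/2, 15/2, 28, 14/3, 41/3]
R3 ← R3 + (1/6)·R1: [0, -5/2, -3/2, -9, 4/3, 19/3]
R4 ← R4 − (1/3)·R1: [0, -3, -3, -16, 4/3, 22/3]
R3 ← R3 − (5/9)·R2: [0, 0, -17/3, -221/9, -34/27, -34/27]
R4 ← R4 − (2/3)·R2: [0, 0, -8, -104/3, -16/9, -16/9]
R4 ← R4 − (24/17)·R3: [0, 0, 0, 0, 0, 0]
The echelon form has 3 nonzero rows, and every pivot lies in the first 5 columns, so rank(C) = rank([C|b]) = 3.
The system is consistent.
Free variables = (unknowns) − (rank) = 5 − 3 = 2.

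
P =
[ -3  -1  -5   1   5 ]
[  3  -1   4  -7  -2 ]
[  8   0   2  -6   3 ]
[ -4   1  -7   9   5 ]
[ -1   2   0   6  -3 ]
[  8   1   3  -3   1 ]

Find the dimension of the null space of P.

Row reduce to echelon form.
R2 ← R2 + R1: [0, -2, -1, -6, 3]
R3 ← R3 + (8/3)·R1: [0, -8/3, -34/3, -10/3, 49/3]
R4 ← R4 − (4/3)·R1: [0, 7/3, -1/3, 23/3, -5/3]
R5 ← R5 − (1/3)·R1: [0, 7/3, 5/3, 17/3, -14/3]
R6 ← R6 + (8/3)·R1: [0, -5/3, -31/3, -1/3, 43/3]
R3 ← R3 − (4/3)·R2: [0, 0, -10, 14/3, 37/3]
R4 ← R4 + (7/6)·R2: [0, 0, -3/2, 2/3, 11/6]
R5 ← R5 + (7/6)·R2: [0, 0, 1/2, -4/3, -7/6]
R6 ← R6 − (5/6)·R2: [0, 0, -19/2, 14/3, 71/6]
R4 ← R4 − (3/20)·R3: [0, 0, 0, -1/30, -1/60]
R5 ← R5 + (1/20)·R3: [0, 0, 0, -11/10, -11/20]
R6 ← R6 − (19/20)·R3: [0, 0, 0, 7/30, 7/60]
R5 ← R5 − (33)·R4: [0, 0, 0, 0, 0]
R6 ← R6 + (7)·R4: [0, 0, 0, 0, 0]
4 nonzero rows, so rank(P) = 4.
P has 5 columns; by rank–nullity, nullity = 5 − 4 = 1.

1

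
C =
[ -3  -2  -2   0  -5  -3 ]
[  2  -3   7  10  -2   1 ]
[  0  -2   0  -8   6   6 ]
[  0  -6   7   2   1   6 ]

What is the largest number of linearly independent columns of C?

4

Row reduce to echelon form.
R2 ← R2 + (2/3)·R1: [0, -13/3, 17/3, 10, -16/3, -1]
R3 ← R3 − (6/13)·R2: [0, 0, -34/13, -164/13, 110/13, 84/13]
R4 ← R4 − (18/13)·R2: [0, 0, -11/13, -154/13, 109/13, 96/13]
R4 ← R4 − (11/34)·R3: [0, 0, 0, -132/17, 96/17, 90/17]
Echelon form has 4 nonzero rows, so rank(C) = 4.
The rank gives the maximum number of linearly independent columns: 4.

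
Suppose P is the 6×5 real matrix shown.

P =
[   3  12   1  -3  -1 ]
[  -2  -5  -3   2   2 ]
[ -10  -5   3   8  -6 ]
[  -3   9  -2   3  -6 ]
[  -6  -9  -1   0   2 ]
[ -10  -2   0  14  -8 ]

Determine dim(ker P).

Row reduce to echelon form.
R2 ← R2 + (2/3)·R1: [0, 3, -7/3, 0, 4/3]
R3 ← R3 + (10/3)·R1: [0, 35, 19/3, -2, -28/3]
R4 ← R4 + R1: [0, 21, -1, 0, -7]
R5 ← R5 + (2)·R1: [0, 15, 1, -6, 0]
R6 ← R6 + (10/3)·R1: [0, 38, 10/3, 4, -34/3]
R3 ← R3 − (35/3)·R2: [0, 0, 302/9, -2, -224/9]
R4 ← R4 − (7)·R2: [0, 0, 46/3, 0, -49/3]
R5 ← R5 − (5)·R2: [0, 0, 38/3, -6, -20/3]
R6 ← R6 − (38/3)·R2: [0, 0, 296/9, 4, -254/9]
R4 ← R4 − (69/151)·R3: [0, 0, 0, 138/151, -749/151]
R5 ← R5 − (57/151)·R3: [0, 0, 0, -792/151, 412/151]
R6 ← R6 − (148/151)·R3: [0, 0, 0, 900/151, -578/151]
R5 ← R5 + (132/23)·R4: [0, 0, 0, 0, -592/23]
R6 ← R6 − (150/23)·R4: [0, 0, 0, 0, 656/23]
R6 ← R6 + (41/37)·R5: [0, 0, 0, 0, 0]
5 nonzero rows, so rank(P) = 5.
P has 5 columns; by rank–nullity, nullity = 5 − 5 = 0.

0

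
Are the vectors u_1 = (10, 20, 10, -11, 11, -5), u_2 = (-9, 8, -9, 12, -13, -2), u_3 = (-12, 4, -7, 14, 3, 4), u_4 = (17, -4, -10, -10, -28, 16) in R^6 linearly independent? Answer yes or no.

Form the matrix with these vectors as rows and row reduce.
R2 ← R2 + (9/10)·R1: [0, 26, 0, 21/10, -31/10, -13/2]
R3 ← R3 + (6/5)·R1: [0, 28, 5, 4/5, 81/5, -2]
R4 ← R4 − (17/10)·R1: [0, -38, -27, 87/10, -467/10, 49/2]
R3 ← R3 − (14/13)·R2: [0, 0, 5, -19/13, 254/13, 5]
R4 ← R4 + (19/13)·R2: [0, 0, -27, 153/13, -666/13, 15]
R4 ← R4 + (27/5)·R3: [0, 0, 0, 252/65, 3528/65, 42]
4 nonzero rows, so the 4 vectors span a space of dimension 4.
Since 4 = 4, the vectors are linearly independent.

yes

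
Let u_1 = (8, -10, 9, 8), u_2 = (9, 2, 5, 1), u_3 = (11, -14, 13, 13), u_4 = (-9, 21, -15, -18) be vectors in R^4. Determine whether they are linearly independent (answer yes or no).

yes

Form the matrix with these vectors as rows and row reduce.
R2 ← R2 − (9/8)·R1: [0, 53/4, -41/8, -8]
R3 ← R3 − (11/8)·R1: [0, -1/4, 5/8, 2]
R4 ← R4 + (9/8)·R1: [0, 39/4, -39/8, -9]
R3 ← R3 + (1/53)·R2: [0, 0, 28/53, 98/53]
R4 ← R4 − (39/53)·R2: [0, 0, -117/106, -165/53]
R4 ← R4 + (117/56)·R3: [0, 0, 0, 3/4]
4 nonzero rows, so the 4 vectors span a space of dimension 4.
Since 4 = 4, the vectors are linearly independent.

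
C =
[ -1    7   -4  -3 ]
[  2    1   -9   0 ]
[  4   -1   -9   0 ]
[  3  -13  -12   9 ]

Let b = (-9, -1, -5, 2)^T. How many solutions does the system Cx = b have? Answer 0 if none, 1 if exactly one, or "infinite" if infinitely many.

0

Row reduce the augmented matrix [C | b].
R2 ← R2 + (2)·R1: [0, 15, -17, -6, -19]
R3 ← R3 + (4)·R1: [0, 27, -25, -12, -41]
R4 ← R4 + (3)·R1: [0, 8, -24, 0, -25]
R3 ← R3 − (9/5)·R2: [0, 0, 28/5, -6/5, -34/5]
R4 ← R4 − (8/15)·R2: [0, 0, -224/15, 16/5, -223/15]
R4 ← R4 + (8/3)·R3: [0, 0, 0, 0, -33]
The echelon form has 4 nonzero rows; the last pivot sits in the augmented column, so rank(C) = 3 but rank([C|b]) = 4.
Since the ranks differ, the system is inconsistent.
It has no solutions.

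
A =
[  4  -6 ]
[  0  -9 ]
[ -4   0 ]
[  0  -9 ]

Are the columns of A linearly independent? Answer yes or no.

yes

Row reduce A to echelon form.
R3 ← R3 + R1: [0, -6]
R3 ← R3 − (2/3)·R2: [0, 0]
R4 ← R4 − R2: [0, 0]
2 pivots among 2 columns.
Every column is a pivot column, so the columns are linearly independent.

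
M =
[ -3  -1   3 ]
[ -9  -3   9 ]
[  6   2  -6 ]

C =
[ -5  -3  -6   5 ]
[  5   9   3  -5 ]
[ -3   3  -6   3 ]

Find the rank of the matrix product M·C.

1

First compute MC:
[[  1,   9,  -3,  -1],
 [  3,  27,  -9,  -3],
 [ -2, -18,   6,   2]]
Now row reduce the product.
R2 ← R2 − (3)·R1: [0, 0, 0, 0]
R3 ← R3 + (2)·R1: [0, 0, 0, 0]
1 nonzero row, so rank(MC) = 1.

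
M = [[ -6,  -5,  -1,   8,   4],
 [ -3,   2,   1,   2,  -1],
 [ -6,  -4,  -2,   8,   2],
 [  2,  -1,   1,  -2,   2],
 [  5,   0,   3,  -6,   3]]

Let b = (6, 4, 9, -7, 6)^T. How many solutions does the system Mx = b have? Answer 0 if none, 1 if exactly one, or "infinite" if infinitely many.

0

Row reduce the augmented matrix [M | b].
R2 ← R2 − (1/2)·R1: [0, 9/2, 3/2, -2, -3, 1]
R3 ← R3 − R1: [0, 1, -1, 0, -2, 3]
R4 ← R4 + (1/3)·R1: [0, -8/3, 2/3, 2/3, 10/3, -5]
R5 ← R5 + (5/6)·R1: [0, -25/6, 13/6, 2/3, 19/3, 11]
R3 ← R3 − (2/9)·R2: [0, 0, -4/3, 4/9, -4/3, 25/9]
R4 ← R4 + (16/27)·R2: [0, 0, 14/9, -14/27, 14/9, -119/27]
R5 ← R5 + (25/27)·R2: [0, 0, 32/9, -32/27, 32/9, 322/27]
R4 ← R4 + (7/6)·R3: [0, 0, 0, 0, 0, -7/6]
R5 ← R5 + (8/3)·R3: [0, 0, 0, 0, 0, 58/3]
R5 ← R5 + (116/7)·R4: [0, 0, 0, 0, 0, 0]
The echelon form has 4 nonzero rows; the last pivot sits in the augmented column, so rank(M) = 3 but rank([M|b]) = 4.
Since the ranks differ, the system is inconsistent.
It has no solutions.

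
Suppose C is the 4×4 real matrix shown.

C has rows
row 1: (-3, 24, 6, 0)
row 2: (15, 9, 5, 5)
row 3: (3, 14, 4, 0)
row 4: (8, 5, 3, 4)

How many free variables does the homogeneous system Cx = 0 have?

Row reduce to echelon form.
R2 ← R2 + (5)·R1: [0, 129, 35, 5]
R3 ← R3 + R1: [0, 38, 10, 0]
R4 ← R4 + (8/3)·R1: [0, 69, 19, 4]
R3 ← R3 − (38/129)·R2: [0, 0, -40/129, -190/129]
R4 ← R4 − (23/43)·R2: [0, 0, 12/43, 57/43]
R4 ← R4 + (9/10)·R3: [0, 0, 0, 0]
3 nonzero rows, so rank(C) = 3.
C has 4 columns; by rank–nullity, nullity = 4 − 3 = 1.

1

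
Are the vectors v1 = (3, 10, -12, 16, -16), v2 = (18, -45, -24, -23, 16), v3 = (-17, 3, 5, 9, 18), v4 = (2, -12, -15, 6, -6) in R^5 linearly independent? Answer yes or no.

yes

Form the matrix with these vectors as rows and row reduce.
R2 ← R2 − (6)·R1: [0, -105, 48, -119, 112]
R3 ← R3 + (17/3)·R1: [0, 179/3, -63, 299/3, -218/3]
R4 ← R4 − (2/3)·R1: [0, -56/3, -7, -14/3, 14/3]
R3 ← R3 + (179/315)·R2: [0, 0, -3751/105, 1442/45, -406/45]
R4 ← R4 − (8/45)·R2: [0, 0, -233/15, 742/45, -686/45]
R4 ← R4 − (1631/3751)·R3: [0, 0, 0, 28756/11253, -127400/11253]
4 nonzero rows, so the 4 vectors span a space of dimension 4.
Since 4 = 4, the vectors are linearly independent.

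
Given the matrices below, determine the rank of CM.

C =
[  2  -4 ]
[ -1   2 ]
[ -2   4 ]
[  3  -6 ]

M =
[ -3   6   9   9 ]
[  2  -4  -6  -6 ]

1

First compute CM:
[[-14,  28,  42,  42],
 [  7, -14, -21, -21],
 [ 14, -28, -42, -42],
 [-21,  42,  63,  63]]
Now row reduce the product.
R2 ← R2 + (1/2)·R1: [0, 0, 0, 0]
R3 ← R3 + R1: [0, 0, 0, 0]
R4 ← R4 − (3/2)·R1: [0, 0, 0, 0]
1 nonzero row, so rank(CM) = 1.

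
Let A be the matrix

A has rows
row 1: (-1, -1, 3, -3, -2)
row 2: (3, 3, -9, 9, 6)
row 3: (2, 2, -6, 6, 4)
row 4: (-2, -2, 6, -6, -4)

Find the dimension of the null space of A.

4

Row reduce to echelon form.
R2 ← R2 + (3)·R1: [0, 0, 0, 0, 0]
R3 ← R3 + (2)·R1: [0, 0, 0, 0, 0]
R4 ← R4 − (2)·R1: [0, 0, 0, 0, 0]
1 nonzero row, so rank(A) = 1.
A has 5 columns; by rank–nullity, nullity = 5 − 1 = 4.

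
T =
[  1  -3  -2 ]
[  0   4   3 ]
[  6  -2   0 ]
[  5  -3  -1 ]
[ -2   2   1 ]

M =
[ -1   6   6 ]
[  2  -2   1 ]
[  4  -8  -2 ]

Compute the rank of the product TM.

First compute TM:
[[-15,  28,   7],
 [ 20, -32,  -2],
 [-10,  40,  34],
 [-15,  44,  29],
 [ 10, -24, -12]]
Now row reduce the product.
R2 ← R2 + (4/3)·R1: [0, 16/3, 22/3]
R3 ← R3 − (2/3)·R1: [0, 64/3, 88/3]
R4 ← R4 − R1: [0, 16, 22]
R5 ← R5 + (2/3)·R1: [0, -16/3, -22/3]
R3 ← R3 − (4)·R2: [0, 0, 0]
R4 ← R4 − (3)·R2: [0, 0, 0]
R5 ← R5 + R2: [0, 0, 0]
2 nonzero rows, so rank(TM) = 2.

2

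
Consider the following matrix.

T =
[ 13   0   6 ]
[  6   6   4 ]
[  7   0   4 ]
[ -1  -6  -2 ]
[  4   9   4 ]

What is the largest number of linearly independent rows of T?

3

Row reduce to echelon form.
R2 ← R2 − (6/13)·R1: [0, 6, 16/13]
R3 ← R3 − (7/13)·R1: [0, 0, 10/13]
R4 ← R4 + (1/13)·R1: [0, -6, -20/13]
R5 ← R5 − (4/13)·R1: [0, 9, 28/13]
R4 ← R4 + R2: [0, 0, -4/13]
R5 ← R5 − (3/2)·R2: [0, 0, 4/13]
R4 ← R4 + (2/5)·R3: [0, 0, 0]
R5 ← R5 − (2/5)·R3: [0, 0, 0]
Echelon form has 3 nonzero rows, so rank(T) = 3.
The rank gives the maximum number of linearly independent rows: 3.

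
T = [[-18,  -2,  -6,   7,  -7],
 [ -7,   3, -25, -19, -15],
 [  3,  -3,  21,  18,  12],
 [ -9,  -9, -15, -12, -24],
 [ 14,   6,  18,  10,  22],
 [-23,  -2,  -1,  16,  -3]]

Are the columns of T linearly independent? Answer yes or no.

Row reduce T to echelon form.
R2 ← R2 − (7/18)·R1: [0, 34/9, -68/3, -391/18, -221/18]
R3 ← R3 + (1/6)·R1: [0, -10/3, 20, 115/6, 65/6]
R4 ← R4 − (1/2)·R1: [0, -8, -12, -31/2, -41/2]
R5 ← R5 + (7/9)·R1: [0, 40/9, 40/3, 139/9, 149/9]
R6 ← R6 − (23/18)·R1: [0, 5/9, 20/3, 127/18, 107/18]
R3 ← R3 + (15/17)·R2: [0, 0, 0, 0, 0]
R4 ← R4 + (36/17)·R2: [0, 0, -60, -123/2, -93/2]
R5 ← R5 − (20/17)·R2: [0, 0, 40, 41, 31]
R6 ← R6 − (5/34)·R2: [0, 0, 10, 41/4, 31/4]
Swap R3 ↔ R4
R5 ← R5 + (2/3)·R3: [0, 0, 0, 0, 0]
R6 ← R6 + (1/6)·R3: [0, 0, 0, 0, 0]
3 pivots among 5 columns.
Only 3 < 5 pivot columns, so the columns are linearly dependent.

no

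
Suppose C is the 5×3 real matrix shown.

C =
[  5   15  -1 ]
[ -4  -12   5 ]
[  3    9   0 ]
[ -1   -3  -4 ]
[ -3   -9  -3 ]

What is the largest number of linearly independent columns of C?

Row reduce to echelon form.
R2 ← R2 + (4/5)·R1: [0, 0, 21/5]
R3 ← R3 − (3/5)·R1: [0, 0, 3/5]
R4 ← R4 + (1/5)·R1: [0, 0, -21/5]
R5 ← R5 + (3/5)·R1: [0, 0, -18/5]
R3 ← R3 − (1/7)·R2: [0, 0, 0]
R4 ← R4 + R2: [0, 0, 0]
R5 ← R5 + (6/7)·R2: [0, 0, 0]
Echelon form has 2 nonzero rows, so rank(C) = 2.
The rank gives the maximum number of linearly independent columns: 2.

2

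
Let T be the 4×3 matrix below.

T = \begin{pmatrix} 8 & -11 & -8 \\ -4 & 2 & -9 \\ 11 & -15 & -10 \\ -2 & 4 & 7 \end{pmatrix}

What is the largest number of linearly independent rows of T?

Row reduce to echelon form.
R2 ← R2 + (1/2)·R1: [0, -7/2, -13]
R3 ← R3 − (11/8)·R1: [0, 1/8, 1]
R4 ← R4 + (1/4)·R1: [0, 5/4, 5]
R3 ← R3 + (1/28)·R2: [0, 0, 15/28]
R4 ← R4 + (5/14)·R2: [0, 0, 5/14]
R4 ← R4 − (2/3)·R3: [0, 0, 0]
Echelon form has 3 nonzero rows, so rank(T) = 3.
The rank gives the maximum number of linearly independent rows: 3.

3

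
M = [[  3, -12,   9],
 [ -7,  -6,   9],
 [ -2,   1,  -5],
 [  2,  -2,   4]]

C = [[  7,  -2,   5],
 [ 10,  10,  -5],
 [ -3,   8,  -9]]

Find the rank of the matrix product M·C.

3

First compute MC:
[[-126, -54,  -6],
 [-136,  26, -86],
 [ 11, -26,  30],
 [-18,   8, -16]]
Now row reduce the product.
R2 ← R2 − (68/63)·R1: [0, 590/7, -1670/21]
R3 ← R3 + (11/126)·R1: [0, -215/7, 619/21]
R4 ← R4 − (1/7)·R1: [0, 110/7, -106/7]
R3 ← R3 + (43/118)·R2: [0, 0, 88/177]
R4 ← R4 − (11/59)·R2: [0, 0, -56/177]
R4 ← R4 + (7/11)·R3: [0, 0, 0]
3 nonzero rows, so rank(MC) = 3.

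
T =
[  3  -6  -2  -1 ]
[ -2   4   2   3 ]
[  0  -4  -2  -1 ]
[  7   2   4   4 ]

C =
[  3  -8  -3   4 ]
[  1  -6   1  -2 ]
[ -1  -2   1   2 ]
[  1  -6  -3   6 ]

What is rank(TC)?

3

First compute TC:
[[  4,  22, -14,  14],
 [ -1, -30,   3,   6],
 [ -3,  34,  -3,  -2],
 [ 23, -100, -27,  56]]
Now row reduce the product.
R2 ← R2 + (1/4)·R1: [0, -49/2, -1/2, 19/2]
R3 ← R3 + (3/4)·R1: [0, 101/2, -27/2, 17/2]
R4 ← R4 − (23/4)·R1: [0, -453/2, 107/2, -49/2]
R3 ← R3 + (101/49)·R2: [0, 0, -712/49, 1376/49]
R4 ← R4 − (453/49)·R2: [0, 0, 2848/49, -5504/49]
R4 ← R4 + (4)·R3: [0, 0, 0, 0]
3 nonzero rows, so rank(TC) = 3.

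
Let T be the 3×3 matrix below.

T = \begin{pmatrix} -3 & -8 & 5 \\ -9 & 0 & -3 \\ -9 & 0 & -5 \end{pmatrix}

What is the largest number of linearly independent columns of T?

Row reduce to echelon form.
R2 ← R2 − (3)·R1: [0, 24, -18]
R3 ← R3 − (3)·R1: [0, 24, -20]
R3 ← R3 − R2: [0, 0, -2]
Echelon form has 3 nonzero rows, so rank(T) = 3.
The rank gives the maximum number of linearly independent columns: 3.

3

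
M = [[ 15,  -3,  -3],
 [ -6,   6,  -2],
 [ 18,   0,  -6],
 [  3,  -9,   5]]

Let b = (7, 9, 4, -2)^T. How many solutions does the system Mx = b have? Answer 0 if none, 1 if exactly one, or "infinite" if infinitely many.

0

Row reduce the augmented matrix [M | b].
R2 ← R2 + (2/5)·R1: [0, 24/5, -16/5, 59/5]
R3 ← R3 − (6/5)·R1: [0, 18/5, -12/5, -22/5]
R4 ← R4 − (1/5)·R1: [0, -42/5, 28/5, -17/5]
R3 ← R3 − (3/4)·R2: [0, 0, 0, -53/4]
R4 ← R4 + (7/4)·R2: [0, 0, 0, 69/4]
R4 ← R4 + (69/53)·R3: [0, 0, 0, 0]
The echelon form has 3 nonzero rows; the last pivot sits in the augmented column, so rank(M) = 2 but rank([M|b]) = 3.
Since the ranks differ, the system is inconsistent.
It has no solutions.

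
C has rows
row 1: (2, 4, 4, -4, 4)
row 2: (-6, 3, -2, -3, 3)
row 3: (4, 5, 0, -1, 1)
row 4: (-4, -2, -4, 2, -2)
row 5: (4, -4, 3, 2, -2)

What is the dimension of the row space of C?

3

Row reduce to echelon form.
R2 ← R2 + (3)·R1: [0, 15, 10, -15, 15]
R3 ← R3 − (2)·R1: [0, -3, -8, 7, -7]
R4 ← R4 + (2)·R1: [0, 6, 4, -6, 6]
R5 ← R5 − (2)·R1: [0, -12, -5, 10, -10]
R3 ← R3 + (1/5)·R2: [0, 0, -6, 4, -4]
R4 ← R4 − (2/5)·R2: [0, 0, 0, 0, 0]
R5 ← R5 + (4/5)·R2: [0, 0, 3, -2, 2]
R5 ← R5 + (1/2)·R3: [0, 0, 0, 0, 0]
Echelon form has 3 nonzero rows, so rank(C) = 3.
The row space has dimension equal to the rank: 3.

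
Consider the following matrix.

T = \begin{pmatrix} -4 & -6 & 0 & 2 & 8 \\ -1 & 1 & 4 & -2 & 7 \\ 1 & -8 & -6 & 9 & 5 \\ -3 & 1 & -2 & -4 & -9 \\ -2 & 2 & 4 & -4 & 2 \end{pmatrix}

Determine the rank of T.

Row reduce to echelon form.
R2 ← R2 − (1/4)·R1: [0, 5/2, 4, -5/2, 5]
R3 ← R3 + (1/4)·R1: [0, -19/2, -6, 19/2, 7]
R4 ← R4 − (3/4)·R1: [0, 11/2, -2, -11/2, -15]
R5 ← R5 − (1/2)·R1: [0, 5, 4, -5, -2]
R3 ← R3 + (19/5)·R2: [0, 0, 46/5, 0, 26]
R4 ← R4 − (11/5)·R2: [0, 0, -54/5, 0, -26]
R5 ← R5 − (2)·R2: [0, 0, -4, 0, -12]
R4 ← R4 + (27/23)·R3: [0, 0, 0, 0, 104/23]
R5 ← R5 + (10/23)·R3: [0, 0, 0, 0, -16/23]
R5 ← R5 + (2/13)·R4: [0, 0, 0, 0, 0]
Echelon form has 4 nonzero rows, so rank(T) = 4.

4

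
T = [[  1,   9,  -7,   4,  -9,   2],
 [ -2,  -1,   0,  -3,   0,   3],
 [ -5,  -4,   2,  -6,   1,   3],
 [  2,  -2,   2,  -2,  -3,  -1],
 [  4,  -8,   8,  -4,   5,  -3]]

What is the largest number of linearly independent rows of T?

Row reduce to echelon form.
R2 ← R2 + (2)·R1: [0, 17, -14, 5, -18, 7]
R3 ← R3 + (5)·R1: [0, 41, -33, 14, -44, 13]
R4 ← R4 − (2)·R1: [0, -20, 16, -10, 15, -5]
R5 ← R5 − (4)·R1: [0, -44, 36, -20, 41, -11]
R3 ← R3 − (41/17)·R2: [0, 0, 13/17, 33/17, -10/17, -66/17]
R4 ← R4 + (20/17)·R2: [0, 0, -8/17, -70/17, -105/17, 55/17]
R5 ← R5 + (44/17)·R2: [0, 0, -4/17, -120/17, -95/17, 121/17]
R4 ← R4 + (8/13)·R3: [0, 0, 0, -38/13, -85/13, 11/13]
R5 ← R5 + (4/13)·R3: [0, 0, 0, -84/13, -75/13, 77/13]
R5 ← R5 − (42/19)·R4: [0, 0, 0, 0, 165/19, 77/19]
Echelon form has 5 nonzero rows, so rank(T) = 5.
The rank gives the maximum number of linearly independent rows: 5.

5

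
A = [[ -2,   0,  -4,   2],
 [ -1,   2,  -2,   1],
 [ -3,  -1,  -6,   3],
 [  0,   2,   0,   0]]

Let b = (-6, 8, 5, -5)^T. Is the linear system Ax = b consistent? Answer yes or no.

no

Row reduce the augmented matrix [A | b].
R2 ← R2 − (1/2)·R1: [0, 2, 0, 0, 11]
R3 ← R3 − (3/2)·R1: [0, -1, 0, 0, 14]
R3 ← R3 + (1/2)·R2: [0, 0, 0, 0, 39/2]
R4 ← R4 − R2: [0, 0, 0, 0, -16]
R4 ← R4 + (32/39)·R3: [0, 0, 0, 0, 0]
The echelon form has 3 nonzero rows; the last pivot sits in the augmented column, so rank(A) = 2 but rank([A|b]) = 3.
Since the ranks differ, the system is inconsistent.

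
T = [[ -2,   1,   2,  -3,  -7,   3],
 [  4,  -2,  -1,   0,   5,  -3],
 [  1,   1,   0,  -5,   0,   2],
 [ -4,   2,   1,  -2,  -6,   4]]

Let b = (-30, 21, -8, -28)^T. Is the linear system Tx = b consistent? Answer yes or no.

Row reduce the augmented matrix [T | b].
R2 ← R2 + (2)·R1: [0, 0, 3, -6, -9, 3, -39]
R3 ← R3 + (1/2)·R1: [0, 3/2, 1, -13/2, -7/2, 7/2, -23]
R4 ← R4 − (2)·R1: [0, 0, -3, 4, 8, -2, 32]
Swap R2 ↔ R3
R4 ← R4 + R3: [0, 0, 0, -2, -1, 1, -7]
The echelon form has 4 nonzero rows, and every pivot lies in the first 6 columns, so rank(T) = rank([T|b]) = 4.
The system is consistent.

yes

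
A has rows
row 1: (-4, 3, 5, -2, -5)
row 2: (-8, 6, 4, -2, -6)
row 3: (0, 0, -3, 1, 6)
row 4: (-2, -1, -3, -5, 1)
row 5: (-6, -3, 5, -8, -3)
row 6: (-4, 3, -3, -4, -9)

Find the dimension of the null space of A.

0

Row reduce to echelon form.
R2 ← R2 − (2)·R1: [0, 0, -6, 2, 4]
R4 ← R4 − (1/2)·R1: [0, -5/2, -11/2, -4, 7/2]
R5 ← R5 − (3/2)·R1: [0, -15/2, -5/2, -5, 9/2]
R6 ← R6 − R1: [0, 0, -8, -2, -4]
Swap R2 ↔ R4
R5 ← R5 − (3)·R2: [0, 0, 14, 7, -6]
R4 ← R4 − (2)·R3: [0, 0, 0, 0, -8]
R5 ← R5 + (14/3)·R3: [0, 0, 0, 35/3, 22]
R6 ← R6 − (8/3)·R3: [0, 0, 0, -14/3, -20]
Swap R4 ↔ R5
R6 ← R6 + (2/5)·R4: [0, 0, 0, 0, -56/5]
R6 ← R6 − (7/5)·R5: [0, 0, 0, 0, 0]
5 nonzero rows, so rank(A) = 5.
A has 5 columns; by rank–nullity, nullity = 5 − 5 = 0.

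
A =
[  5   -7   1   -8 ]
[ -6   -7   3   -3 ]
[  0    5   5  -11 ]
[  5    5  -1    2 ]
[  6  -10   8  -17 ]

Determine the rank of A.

Row reduce to echelon form.
R2 ← R2 + (6/5)·R1: [0, -77/5, 21/5, -63/5]
R4 ← R4 − R1: [0, 12, -2, 10]
R5 ← R5 − (6/5)·R1: [0, -8/5, 34/5, -37/5]
R3 ← R3 + (25/77)·R2: [0, 0, 70/11, -166/11]
R4 ← R4 + (60/77)·R2: [0, 0, 14/11, 2/11]
R5 ← R5 − (8/77)·R2: [0, 0, 70/11, -67/11]
R4 ← R4 − (1/5)·R3: [0, 0, 0, 16/5]
R5 ← R5 − R3: [0, 0, 0, 9]
R5 ← R5 − (45/16)·R4: [0, 0, 0, 0]
Echelon form has 4 nonzero rows, so rank(A) = 4.

4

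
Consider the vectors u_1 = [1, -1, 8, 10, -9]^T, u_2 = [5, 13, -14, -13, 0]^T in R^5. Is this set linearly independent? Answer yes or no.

Form the matrix with these vectors as rows and row reduce.
R2 ← R2 − (5)·R1: [0, 18, -54, -63, 45]
2 nonzero rows, so the 2 vectors span a space of dimension 2.
Since 2 = 2, the vectors are linearly independent.

yes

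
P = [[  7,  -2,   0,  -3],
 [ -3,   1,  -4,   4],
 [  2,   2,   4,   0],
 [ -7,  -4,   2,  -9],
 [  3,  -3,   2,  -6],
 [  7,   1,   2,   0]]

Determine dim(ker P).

Row reduce to echelon form.
R2 ← R2 + (3/7)·R1: [0, 1/7, -4, 19/7]
R3 ← R3 − (2/7)·R1: [0, 18/7, 4, 6/7]
R4 ← R4 + R1: [0, -6, 2, -12]
R5 ← R5 − (3/7)·R1: [0, -15/7, 2, -33/7]
R6 ← R6 − R1: [0, 3, 2, 3]
R3 ← R3 − (18)·R2: [0, 0, 76, -48]
R4 ← R4 + (42)·R2: [0, 0, -166, 102]
R5 ← R5 + (15)·R2: [0, 0, -58, 36]
R6 ← R6 − (21)·R2: [0, 0, 86, -54]
R4 ← R4 + (83/38)·R3: [0, 0, 0, -54/19]
R5 ← R5 + (29/38)·R3: [0, 0, 0, -12/19]
R6 ← R6 − (43/38)·R3: [0, 0, 0, 6/19]
R5 ← R5 − (2/9)·R4: [0, 0, 0, 0]
R6 ← R6 + (1/9)·R4: [0, 0, 0, 0]
4 nonzero rows, so rank(P) = 4.
P has 4 columns; by rank–nullity, nullity = 4 − 4 = 0.

0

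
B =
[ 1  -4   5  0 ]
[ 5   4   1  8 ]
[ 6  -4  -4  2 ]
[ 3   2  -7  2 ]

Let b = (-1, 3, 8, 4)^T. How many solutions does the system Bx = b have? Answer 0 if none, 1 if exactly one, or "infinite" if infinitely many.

Row reduce the augmented matrix [B | b].
R2 ← R2 − (5)·R1: [0, 24, -24, 8, 8]
R3 ← R3 − (6)·R1: [0, 20, -34, 2, 14]
R4 ← R4 − (3)·R1: [0, 14, -22, 2, 7]
R3 ← R3 − (5/6)·R2: [0, 0, -14, -14/3, 22/3]
R4 ← R4 − (7/12)·R2: [0, 0, -8, -8/3, 7/3]
R4 ← R4 − (4/7)·R3: [0, 0, 0, 0, -13/7]
The echelon form has 4 nonzero rows; the last pivot sits in the augmented column, so rank(B) = 3 but rank([B|b]) = 4.
Since the ranks differ, the system is inconsistent.
It has no solutions.

0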